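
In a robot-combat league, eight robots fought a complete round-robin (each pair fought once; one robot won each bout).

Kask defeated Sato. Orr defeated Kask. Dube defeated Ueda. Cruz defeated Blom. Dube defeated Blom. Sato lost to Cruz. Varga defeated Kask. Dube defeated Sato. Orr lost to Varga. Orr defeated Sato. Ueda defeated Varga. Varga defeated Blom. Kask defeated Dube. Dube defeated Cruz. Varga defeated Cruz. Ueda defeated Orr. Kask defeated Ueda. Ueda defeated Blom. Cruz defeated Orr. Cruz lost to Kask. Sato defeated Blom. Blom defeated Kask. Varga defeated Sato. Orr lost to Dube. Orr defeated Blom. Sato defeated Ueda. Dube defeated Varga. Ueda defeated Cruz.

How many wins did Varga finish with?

Varga's results: beat Orr, Blom, Sato, Kask, Cruz; lost to Dube, Ueda.
That is 5 wins.

5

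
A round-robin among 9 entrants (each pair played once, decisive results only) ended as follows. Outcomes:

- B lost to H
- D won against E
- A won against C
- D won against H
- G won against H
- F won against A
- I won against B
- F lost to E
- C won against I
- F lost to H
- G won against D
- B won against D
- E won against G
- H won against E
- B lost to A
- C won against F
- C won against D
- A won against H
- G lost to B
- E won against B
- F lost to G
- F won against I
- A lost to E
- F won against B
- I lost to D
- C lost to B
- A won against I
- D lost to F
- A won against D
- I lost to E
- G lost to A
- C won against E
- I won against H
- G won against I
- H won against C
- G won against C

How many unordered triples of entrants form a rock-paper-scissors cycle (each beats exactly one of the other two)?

Win totals: A 6, B 3, C 4, D 3, E 5, F 4, G 5, H 4, I 2.
An entrant with w wins dominates both others in C(w,2) triples; summing gives 15 + 3 + 6 + 3 + 10 + 6 + 10 + 6 + 1 = 60 transitive triples.
Total triples C(9,3) = 84, so cyclic triples = 84 − 60 = 24.

24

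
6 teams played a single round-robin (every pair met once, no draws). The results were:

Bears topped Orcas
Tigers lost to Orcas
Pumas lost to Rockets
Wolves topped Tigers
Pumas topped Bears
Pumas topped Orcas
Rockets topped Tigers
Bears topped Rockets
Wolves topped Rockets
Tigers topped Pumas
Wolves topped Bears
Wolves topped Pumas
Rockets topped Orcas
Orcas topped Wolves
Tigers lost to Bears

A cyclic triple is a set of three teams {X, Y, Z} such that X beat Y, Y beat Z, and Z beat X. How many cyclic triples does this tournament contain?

6

Of the C(6,3) = 20 triples, the cyclic ones are: {Pumas, Orcas, Wolves}; {Pumas, Orcas, Tigers}; {Pumas, Bears, Tigers}; {Pumas, Bears, Rockets}; {Orcas, Bears, Wolves}; {Orcas, Wolves, Rockets}.
That is 6.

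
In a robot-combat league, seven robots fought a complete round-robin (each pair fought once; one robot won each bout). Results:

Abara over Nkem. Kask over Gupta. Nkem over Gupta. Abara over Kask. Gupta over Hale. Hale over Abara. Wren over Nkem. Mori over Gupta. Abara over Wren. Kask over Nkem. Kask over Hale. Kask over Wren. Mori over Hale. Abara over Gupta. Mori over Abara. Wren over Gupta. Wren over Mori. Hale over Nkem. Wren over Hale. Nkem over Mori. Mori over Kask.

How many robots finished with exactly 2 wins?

Win totals: Hale 2, Wren 4, Gupta 1, Abara 4, Kask 4, Nkem 2, Mori 4.
Exactly 2: Hale, Nkem — 2 robots.

2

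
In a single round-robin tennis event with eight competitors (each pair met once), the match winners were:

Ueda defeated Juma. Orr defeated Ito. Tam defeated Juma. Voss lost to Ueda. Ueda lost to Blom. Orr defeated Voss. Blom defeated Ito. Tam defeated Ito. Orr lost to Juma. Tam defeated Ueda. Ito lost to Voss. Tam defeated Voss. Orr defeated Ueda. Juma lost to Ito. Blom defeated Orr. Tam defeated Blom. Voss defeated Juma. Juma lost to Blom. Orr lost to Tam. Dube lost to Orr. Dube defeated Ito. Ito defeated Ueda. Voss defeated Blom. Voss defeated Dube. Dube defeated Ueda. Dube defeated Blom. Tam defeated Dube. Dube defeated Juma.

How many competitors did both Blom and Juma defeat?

Blom beat: Ito, Juma, Orr, Ueda.
Juma beat: Orr.
Both beat: Orr — 1.

1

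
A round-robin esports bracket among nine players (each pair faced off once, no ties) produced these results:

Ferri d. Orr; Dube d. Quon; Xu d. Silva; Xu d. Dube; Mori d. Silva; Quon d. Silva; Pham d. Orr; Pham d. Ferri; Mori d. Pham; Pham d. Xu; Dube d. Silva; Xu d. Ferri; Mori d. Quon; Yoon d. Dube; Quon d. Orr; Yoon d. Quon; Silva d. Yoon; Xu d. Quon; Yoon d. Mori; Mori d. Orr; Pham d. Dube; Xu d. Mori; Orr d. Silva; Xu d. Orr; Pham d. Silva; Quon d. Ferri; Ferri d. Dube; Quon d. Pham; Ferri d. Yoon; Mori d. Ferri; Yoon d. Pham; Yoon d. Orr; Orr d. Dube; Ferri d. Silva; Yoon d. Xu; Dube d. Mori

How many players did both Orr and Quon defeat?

1

Orr beat: Silva, Dube.
Quon beat: Orr, Pham, Ferri, Silva.
Both beat: Silva — 1.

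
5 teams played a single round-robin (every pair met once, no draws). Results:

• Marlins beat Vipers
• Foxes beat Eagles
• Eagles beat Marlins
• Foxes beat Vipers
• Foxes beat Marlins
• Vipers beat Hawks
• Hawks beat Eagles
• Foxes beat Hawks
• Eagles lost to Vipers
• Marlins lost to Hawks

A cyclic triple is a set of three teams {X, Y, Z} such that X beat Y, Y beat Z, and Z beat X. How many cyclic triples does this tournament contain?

Win totals: Foxes 4, Marlins 1, Eagles 1, Hawks 2, Vipers 2.
A team with w wins dominates both others in C(w,2) triples; summing gives 6 + 0 + 0 + 1 + 1 = 8 transitive triples.
Total triples C(5,3) = 10, so cyclic triples = 10 − 8 = 2.

2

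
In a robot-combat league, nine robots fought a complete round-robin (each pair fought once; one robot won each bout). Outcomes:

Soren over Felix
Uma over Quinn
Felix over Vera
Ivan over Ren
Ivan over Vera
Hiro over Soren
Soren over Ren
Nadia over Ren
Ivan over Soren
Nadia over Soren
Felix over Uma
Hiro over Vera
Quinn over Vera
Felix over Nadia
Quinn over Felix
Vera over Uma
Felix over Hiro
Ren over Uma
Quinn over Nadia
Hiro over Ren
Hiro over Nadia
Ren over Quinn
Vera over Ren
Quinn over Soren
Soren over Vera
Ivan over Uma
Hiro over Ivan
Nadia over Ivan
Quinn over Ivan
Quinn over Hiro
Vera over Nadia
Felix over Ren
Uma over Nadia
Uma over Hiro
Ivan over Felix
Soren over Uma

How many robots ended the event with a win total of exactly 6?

Win totals: Ren 2, Uma 3, Vera 3, Ivan 5, Hiro 5, Nadia 3, Quinn 6, Felix 5, Soren 4.
Exactly 6: Quinn — 1 robot.

1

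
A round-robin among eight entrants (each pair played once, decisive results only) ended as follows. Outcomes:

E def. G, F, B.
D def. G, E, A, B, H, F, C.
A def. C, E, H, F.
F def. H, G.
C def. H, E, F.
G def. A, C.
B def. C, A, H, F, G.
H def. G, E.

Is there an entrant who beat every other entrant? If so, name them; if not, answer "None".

D

D has 7 wins out of 7 opponents — a perfect record.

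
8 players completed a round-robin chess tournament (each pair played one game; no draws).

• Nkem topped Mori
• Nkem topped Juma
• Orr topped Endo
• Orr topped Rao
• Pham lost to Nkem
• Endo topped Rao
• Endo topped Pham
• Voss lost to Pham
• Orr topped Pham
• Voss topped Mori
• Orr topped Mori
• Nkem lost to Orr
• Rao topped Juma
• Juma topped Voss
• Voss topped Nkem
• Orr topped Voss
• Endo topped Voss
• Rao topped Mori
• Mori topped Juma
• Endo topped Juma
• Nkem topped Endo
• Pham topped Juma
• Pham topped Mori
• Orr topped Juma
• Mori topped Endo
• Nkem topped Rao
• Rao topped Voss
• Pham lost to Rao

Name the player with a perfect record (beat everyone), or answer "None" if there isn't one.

Orr has 7 wins out of 7 opponents — a perfect record.

Orr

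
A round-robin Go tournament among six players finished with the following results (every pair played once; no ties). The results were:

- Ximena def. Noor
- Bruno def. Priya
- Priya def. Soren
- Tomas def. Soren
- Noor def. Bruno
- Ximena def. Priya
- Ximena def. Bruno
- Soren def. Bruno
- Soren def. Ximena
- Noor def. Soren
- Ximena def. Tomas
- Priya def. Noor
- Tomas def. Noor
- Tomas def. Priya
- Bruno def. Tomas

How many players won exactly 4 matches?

1

Win totals: Priya 2, Noor 2, Soren 2, Tomas 3, Bruno 2, Ximena 4.
Exactly 4: Ximena — 1 player.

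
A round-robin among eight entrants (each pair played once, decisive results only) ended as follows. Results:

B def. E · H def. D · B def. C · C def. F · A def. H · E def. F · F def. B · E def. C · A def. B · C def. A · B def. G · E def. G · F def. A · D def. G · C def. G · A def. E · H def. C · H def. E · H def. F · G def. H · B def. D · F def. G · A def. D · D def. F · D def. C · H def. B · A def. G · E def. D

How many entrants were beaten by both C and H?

C beat: A, F, G.
H beat: B, C, D, E, F.
Both beat: F — 1.

1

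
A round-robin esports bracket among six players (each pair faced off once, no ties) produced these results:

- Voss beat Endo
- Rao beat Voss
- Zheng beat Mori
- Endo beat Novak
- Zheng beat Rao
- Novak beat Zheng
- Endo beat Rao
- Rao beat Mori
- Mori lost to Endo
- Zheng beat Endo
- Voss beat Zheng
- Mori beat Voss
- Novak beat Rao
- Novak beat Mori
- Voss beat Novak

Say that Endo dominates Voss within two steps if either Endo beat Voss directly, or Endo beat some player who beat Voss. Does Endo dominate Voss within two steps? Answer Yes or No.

Yes

Endo did not beat Voss directly.
Endo beat Novak, Rao, Mori. Of those, Rao beat Voss.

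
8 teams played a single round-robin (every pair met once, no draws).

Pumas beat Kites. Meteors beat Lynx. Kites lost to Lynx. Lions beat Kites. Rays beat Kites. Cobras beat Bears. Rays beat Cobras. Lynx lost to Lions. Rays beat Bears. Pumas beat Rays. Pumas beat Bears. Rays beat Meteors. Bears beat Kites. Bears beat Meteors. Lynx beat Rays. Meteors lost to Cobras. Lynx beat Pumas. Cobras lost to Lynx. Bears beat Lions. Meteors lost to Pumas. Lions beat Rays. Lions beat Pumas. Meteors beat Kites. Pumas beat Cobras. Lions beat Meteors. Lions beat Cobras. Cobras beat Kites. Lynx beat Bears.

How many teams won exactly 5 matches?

Win totals: Lions 6, Meteors 2, Pumas 5, Bears 3, Lynx 5, Kites 0, Cobras 3, Rays 4.
Exactly 5: Pumas, Lynx — 2 teams.

2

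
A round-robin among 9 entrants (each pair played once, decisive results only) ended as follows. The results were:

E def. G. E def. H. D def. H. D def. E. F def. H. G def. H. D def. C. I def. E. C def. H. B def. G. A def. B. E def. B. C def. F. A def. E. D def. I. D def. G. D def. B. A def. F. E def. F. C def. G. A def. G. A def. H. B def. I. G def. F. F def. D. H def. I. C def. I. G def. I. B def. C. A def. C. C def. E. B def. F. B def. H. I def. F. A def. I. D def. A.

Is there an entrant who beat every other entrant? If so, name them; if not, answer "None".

None

Highest win total is D with 7 (out of 8 possible).
D lost to F, so no entrant went undefeated.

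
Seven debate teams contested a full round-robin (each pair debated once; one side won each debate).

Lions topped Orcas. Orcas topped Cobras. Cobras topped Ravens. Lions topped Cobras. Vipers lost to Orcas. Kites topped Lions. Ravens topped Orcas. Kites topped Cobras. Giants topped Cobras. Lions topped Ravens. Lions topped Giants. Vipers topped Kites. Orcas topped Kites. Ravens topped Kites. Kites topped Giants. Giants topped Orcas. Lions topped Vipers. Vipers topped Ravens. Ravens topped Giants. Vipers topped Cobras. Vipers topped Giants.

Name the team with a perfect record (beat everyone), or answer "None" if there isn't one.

None

Highest win total is Lions with 5 (out of 6 possible).
Lions lost to Kites, so no team went undefeated.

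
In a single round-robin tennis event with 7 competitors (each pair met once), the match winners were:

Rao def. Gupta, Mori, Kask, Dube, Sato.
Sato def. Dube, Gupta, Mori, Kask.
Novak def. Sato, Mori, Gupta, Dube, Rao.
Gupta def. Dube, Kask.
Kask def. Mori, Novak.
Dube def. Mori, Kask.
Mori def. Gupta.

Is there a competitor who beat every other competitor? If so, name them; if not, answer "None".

Highest win total is Rao with 5 (out of 6 possible).
Rao lost to Novak, so no competitor went undefeated.

None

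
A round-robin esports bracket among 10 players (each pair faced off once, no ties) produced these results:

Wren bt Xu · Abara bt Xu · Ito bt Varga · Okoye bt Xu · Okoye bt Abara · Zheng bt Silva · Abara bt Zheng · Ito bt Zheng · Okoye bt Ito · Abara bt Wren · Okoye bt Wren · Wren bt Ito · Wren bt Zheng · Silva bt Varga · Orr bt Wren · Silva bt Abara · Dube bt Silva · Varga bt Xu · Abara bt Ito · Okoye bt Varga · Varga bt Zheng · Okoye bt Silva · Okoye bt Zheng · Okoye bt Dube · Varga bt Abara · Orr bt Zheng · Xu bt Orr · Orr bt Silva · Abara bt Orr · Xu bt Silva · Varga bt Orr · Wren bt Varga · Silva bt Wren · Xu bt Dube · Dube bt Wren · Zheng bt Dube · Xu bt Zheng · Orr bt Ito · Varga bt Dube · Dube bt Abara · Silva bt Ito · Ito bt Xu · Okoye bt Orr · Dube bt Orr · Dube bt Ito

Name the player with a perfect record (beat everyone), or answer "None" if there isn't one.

Okoye

Okoye has 9 wins out of 9 opponents — a perfect record.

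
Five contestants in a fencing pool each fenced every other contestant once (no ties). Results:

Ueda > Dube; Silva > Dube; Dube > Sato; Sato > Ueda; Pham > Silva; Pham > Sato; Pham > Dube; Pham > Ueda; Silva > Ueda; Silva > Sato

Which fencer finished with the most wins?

Pham

Win totals: Silva 3, Ueda 1, Pham 4, Sato 1, Dube 1.
Pham leads with 4 wins (next highest: 3).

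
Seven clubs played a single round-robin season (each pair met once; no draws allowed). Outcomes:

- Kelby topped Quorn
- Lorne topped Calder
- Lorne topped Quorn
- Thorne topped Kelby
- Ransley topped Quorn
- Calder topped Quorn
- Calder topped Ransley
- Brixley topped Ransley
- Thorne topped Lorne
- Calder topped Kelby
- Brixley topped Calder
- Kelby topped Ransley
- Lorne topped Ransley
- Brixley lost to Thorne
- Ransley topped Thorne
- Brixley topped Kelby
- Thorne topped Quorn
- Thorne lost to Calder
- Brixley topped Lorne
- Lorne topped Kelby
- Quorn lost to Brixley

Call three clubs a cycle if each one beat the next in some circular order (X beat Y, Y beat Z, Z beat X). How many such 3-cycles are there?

5

Win totals: Ransley 2, Brixley 5, Quorn 0, Kelby 2, Thorne 4, Lorne 4, Calder 4.
A club with w wins dominates both others in C(w,2) triples; summing gives 1 + 10 + 0 + 1 + 6 + 6 + 6 = 30 transitive triples.
Total triples C(7,3) = 35, so cyclic triples = 35 − 30 = 5.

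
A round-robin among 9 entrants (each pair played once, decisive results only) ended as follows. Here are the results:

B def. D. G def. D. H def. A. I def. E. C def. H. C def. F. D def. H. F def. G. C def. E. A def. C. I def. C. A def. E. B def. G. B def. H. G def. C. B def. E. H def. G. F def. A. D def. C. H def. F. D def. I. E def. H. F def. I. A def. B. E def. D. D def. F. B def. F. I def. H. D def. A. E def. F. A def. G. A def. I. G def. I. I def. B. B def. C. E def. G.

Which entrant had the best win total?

B

Win totals: A 5, B 6, C 3, D 5, E 4, F 3, G 3, H 3, I 4.
B leads with 6 wins (next highest: 5).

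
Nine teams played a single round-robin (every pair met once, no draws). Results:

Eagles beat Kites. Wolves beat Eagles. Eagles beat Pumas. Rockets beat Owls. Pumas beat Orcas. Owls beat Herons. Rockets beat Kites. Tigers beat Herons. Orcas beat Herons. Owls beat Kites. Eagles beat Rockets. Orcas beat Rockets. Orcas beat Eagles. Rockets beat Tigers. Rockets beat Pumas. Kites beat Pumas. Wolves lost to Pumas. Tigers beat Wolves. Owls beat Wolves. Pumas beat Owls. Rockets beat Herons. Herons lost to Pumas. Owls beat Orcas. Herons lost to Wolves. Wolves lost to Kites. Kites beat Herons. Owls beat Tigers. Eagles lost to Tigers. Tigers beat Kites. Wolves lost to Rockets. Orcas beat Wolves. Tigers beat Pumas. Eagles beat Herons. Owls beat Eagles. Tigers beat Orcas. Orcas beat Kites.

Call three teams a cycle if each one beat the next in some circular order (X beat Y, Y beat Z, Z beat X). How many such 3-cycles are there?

13

Win totals: Wolves 2, Tigers 6, Owls 6, Herons 0, Orcas 5, Eagles 4, Kites 3, Pumas 4, Rockets 6.
A team with w wins dominates both others in C(w,2) triples; summing gives 1 + 15 + 15 + 0 + 10 + 6 + 3 + 6 + 15 = 71 transitive triples.
Total triples C(9,3) = 84, so cyclic triples = 84 − 71 = 13.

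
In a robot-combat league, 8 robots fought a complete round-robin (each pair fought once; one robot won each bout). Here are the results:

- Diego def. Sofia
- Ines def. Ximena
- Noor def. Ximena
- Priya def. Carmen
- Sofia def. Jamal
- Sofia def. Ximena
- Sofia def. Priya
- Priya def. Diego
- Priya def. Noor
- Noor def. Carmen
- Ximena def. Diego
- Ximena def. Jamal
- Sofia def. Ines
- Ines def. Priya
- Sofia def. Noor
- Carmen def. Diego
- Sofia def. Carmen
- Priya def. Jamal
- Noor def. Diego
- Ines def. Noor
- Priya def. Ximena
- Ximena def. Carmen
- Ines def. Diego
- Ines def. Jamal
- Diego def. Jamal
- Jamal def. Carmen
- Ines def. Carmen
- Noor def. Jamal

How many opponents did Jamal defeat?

Jamal's results: beat Carmen; lost to Sofia, Ines, Diego, Noor, Ximena, Priya.
That is 1 win.

1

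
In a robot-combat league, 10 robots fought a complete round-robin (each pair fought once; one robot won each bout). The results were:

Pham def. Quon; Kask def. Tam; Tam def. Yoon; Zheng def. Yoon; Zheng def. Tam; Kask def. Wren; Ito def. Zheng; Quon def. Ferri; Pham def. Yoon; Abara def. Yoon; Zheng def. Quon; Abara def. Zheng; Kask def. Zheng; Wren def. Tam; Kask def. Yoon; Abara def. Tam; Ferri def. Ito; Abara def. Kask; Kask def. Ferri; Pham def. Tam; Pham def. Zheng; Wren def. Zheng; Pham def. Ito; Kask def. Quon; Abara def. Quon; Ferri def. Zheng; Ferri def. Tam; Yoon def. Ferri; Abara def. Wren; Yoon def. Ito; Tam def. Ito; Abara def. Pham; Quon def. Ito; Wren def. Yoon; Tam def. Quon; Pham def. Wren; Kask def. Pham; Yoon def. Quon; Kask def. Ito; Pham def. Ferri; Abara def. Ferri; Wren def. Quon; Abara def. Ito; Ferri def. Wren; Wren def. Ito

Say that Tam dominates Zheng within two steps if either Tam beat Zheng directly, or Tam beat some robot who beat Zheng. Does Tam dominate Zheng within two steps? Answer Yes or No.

Yes

Tam did not beat Zheng directly.
Tam beat Yoon, Quon, Ito. Of those, Ito beat Zheng.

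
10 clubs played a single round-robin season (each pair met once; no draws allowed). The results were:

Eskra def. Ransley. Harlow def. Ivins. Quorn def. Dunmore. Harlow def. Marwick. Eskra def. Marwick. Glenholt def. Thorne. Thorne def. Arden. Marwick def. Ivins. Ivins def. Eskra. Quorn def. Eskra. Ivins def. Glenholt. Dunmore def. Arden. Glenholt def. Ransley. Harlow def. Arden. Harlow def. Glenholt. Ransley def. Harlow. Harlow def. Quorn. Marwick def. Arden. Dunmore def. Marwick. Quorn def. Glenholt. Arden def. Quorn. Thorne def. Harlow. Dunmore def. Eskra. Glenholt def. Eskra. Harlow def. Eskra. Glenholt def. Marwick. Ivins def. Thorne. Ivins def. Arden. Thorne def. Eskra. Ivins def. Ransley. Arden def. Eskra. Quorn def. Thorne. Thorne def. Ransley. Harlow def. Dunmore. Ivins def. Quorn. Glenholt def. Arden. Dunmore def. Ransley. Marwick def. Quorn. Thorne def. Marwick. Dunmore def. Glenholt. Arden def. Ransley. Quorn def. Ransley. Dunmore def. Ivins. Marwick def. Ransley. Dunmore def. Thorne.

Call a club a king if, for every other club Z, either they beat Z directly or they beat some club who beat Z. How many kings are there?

6

Ransley cannot reach Thorne in two steps.
Glenholt cannot reach Dunmore in two steps.
Harlow reaches everyone (king).
Ivins reaches everyone (king).
Quorn reaches everyone (king).
Thorne reaches everyone (king).
Dunmore reaches everyone (king).
Marwick reaches everyone (king).
Eskra cannot reach Glenholt, Thorne, Dunmore in two steps.
Arden cannot reach Ivins in two steps.
Kings: Harlow, Ivins, Quorn, Thorne, Dunmore, Marwick — 6.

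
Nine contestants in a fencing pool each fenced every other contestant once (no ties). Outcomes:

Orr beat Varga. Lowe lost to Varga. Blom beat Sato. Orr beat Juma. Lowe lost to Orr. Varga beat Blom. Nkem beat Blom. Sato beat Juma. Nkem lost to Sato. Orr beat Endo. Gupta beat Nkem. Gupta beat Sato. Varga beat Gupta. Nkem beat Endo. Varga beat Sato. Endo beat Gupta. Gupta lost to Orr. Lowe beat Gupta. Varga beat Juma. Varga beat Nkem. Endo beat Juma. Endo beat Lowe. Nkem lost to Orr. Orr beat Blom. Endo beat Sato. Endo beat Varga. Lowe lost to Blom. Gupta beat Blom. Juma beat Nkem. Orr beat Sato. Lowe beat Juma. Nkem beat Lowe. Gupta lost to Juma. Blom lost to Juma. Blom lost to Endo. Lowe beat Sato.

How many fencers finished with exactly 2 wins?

Win totals: Gupta 3, Lowe 3, Varga 6, Orr 8, Nkem 3, Sato 2, Blom 2, Juma 3, Endo 6.
Exactly 2: Sato, Blom — 2 fencers.

2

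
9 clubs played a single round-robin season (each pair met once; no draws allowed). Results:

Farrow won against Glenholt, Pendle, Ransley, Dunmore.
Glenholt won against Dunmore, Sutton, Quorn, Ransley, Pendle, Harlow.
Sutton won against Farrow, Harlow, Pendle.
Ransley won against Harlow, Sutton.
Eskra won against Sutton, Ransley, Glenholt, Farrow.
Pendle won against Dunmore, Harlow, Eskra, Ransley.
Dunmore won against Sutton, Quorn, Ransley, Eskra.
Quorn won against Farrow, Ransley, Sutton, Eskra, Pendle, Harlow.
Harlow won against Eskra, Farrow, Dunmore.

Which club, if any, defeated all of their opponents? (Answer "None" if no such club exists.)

None

Highest win total is Quorn with 6 (out of 8 possible).
Quorn lost to Glenholt, Dunmore, so no club went undefeated.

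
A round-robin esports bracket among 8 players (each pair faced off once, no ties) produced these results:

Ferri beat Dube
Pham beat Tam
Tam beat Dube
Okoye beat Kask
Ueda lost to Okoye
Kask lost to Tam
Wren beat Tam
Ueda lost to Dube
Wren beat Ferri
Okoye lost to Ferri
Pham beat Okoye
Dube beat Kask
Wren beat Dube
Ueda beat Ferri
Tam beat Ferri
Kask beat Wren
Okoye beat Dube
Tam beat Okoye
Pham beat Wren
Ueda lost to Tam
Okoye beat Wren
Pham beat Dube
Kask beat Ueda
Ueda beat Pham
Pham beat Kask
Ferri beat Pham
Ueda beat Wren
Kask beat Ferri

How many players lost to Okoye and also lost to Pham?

3

Okoye beat: Ueda, Kask, Wren, Dube.
Pham beat: Kask, Okoye, Wren, Tam, Dube.
Both beat: Kask, Wren, Dube — 3.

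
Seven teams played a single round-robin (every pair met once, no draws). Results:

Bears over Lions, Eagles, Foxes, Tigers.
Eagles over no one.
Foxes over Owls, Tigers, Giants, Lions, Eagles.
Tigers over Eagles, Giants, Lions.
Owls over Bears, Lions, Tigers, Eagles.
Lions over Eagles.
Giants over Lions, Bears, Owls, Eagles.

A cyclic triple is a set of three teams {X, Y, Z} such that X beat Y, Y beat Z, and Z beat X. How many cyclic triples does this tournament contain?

4

Win totals: Bears 4, Foxes 5, Tigers 3, Giants 4, Lions 1, Eagles 0, Owls 4.
A team with w wins dominates both others in C(w,2) triples; summing gives 6 + 10 + 3 + 6 + 0 + 0 + 6 = 31 transitive triples.
Total triples C(7,3) = 35, so cyclic triples = 35 − 31 = 4.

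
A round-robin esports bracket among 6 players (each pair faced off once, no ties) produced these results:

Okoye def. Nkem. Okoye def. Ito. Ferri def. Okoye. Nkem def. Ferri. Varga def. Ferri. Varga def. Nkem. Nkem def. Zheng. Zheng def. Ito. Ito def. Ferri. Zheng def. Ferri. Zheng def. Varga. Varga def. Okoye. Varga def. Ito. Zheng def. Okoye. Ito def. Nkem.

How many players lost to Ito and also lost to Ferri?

Ito beat: Nkem, Ferri.
Ferri beat: Okoye.
No one was beaten by both.

0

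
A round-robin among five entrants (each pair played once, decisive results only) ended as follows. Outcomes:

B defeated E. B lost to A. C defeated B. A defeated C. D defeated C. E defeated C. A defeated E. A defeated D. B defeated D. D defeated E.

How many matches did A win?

A's results: beat B, C, D, E; lost to no one.
That is 4 wins.

4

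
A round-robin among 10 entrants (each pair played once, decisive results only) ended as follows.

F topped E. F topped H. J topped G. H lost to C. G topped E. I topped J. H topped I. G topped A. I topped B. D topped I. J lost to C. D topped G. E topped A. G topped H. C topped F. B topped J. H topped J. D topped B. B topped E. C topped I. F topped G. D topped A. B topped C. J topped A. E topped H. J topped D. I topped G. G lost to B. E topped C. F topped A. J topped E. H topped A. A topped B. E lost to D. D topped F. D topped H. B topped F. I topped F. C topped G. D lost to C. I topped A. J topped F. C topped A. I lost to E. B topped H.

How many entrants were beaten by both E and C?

E beat: A, C, H, I.
C beat: A, D, F, G, H, I, J.
Both beat: A, H, I — 3.

3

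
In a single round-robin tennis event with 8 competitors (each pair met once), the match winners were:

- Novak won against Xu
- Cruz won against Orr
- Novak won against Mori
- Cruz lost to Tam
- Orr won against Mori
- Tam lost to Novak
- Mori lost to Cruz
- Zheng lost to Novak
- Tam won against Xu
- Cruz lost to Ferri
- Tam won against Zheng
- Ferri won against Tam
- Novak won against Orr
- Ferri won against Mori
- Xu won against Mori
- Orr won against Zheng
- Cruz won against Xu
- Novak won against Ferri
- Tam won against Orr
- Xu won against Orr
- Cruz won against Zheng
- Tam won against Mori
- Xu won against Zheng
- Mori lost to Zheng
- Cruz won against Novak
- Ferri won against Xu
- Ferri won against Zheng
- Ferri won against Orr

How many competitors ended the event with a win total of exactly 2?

1

Win totals: Cruz 5, Orr 2, Novak 6, Ferri 6, Zheng 1, Xu 3, Mori 0, Tam 5.
Exactly 2: Orr — 1 competitor.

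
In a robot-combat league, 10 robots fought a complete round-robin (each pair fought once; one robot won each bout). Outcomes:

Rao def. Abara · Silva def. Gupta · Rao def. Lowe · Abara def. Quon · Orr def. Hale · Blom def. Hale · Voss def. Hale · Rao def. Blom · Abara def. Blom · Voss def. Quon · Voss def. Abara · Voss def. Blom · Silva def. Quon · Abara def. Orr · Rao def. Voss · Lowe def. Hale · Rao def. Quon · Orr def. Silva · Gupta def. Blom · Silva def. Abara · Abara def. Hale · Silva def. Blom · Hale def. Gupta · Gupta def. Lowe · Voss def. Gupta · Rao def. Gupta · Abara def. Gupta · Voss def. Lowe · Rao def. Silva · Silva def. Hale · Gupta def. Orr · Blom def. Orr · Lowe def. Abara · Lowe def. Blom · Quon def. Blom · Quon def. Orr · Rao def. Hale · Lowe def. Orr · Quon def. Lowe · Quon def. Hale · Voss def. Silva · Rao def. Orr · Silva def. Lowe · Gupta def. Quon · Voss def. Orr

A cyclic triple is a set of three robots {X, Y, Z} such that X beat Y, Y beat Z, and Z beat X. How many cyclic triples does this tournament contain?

Win totals: Voss 8, Silva 6, Blom 2, Rao 9, Abara 5, Hale 1, Gupta 4, Quon 4, Orr 2, Lowe 4.
A robot with w wins dominates both others in C(w,2) triples; summing gives 28 + 15 + 1 + 36 + 10 + 0 + 6 + 6 + 1 + 6 = 109 transitive triples.
Total triples C(10,3) = 120, so cyclic triples = 120 − 109 = 11.

11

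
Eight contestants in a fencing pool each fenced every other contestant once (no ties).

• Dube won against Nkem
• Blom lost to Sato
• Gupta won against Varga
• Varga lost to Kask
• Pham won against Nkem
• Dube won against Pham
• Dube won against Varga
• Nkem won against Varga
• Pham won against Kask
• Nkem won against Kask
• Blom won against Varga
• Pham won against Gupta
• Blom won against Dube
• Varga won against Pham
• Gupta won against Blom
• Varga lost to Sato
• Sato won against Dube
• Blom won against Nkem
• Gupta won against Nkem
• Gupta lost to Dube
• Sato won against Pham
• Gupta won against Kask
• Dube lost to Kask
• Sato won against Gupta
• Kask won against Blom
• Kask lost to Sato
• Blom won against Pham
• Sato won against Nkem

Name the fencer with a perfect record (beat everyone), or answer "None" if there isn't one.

Sato has 7 wins out of 7 opponents — a perfect record.

Sato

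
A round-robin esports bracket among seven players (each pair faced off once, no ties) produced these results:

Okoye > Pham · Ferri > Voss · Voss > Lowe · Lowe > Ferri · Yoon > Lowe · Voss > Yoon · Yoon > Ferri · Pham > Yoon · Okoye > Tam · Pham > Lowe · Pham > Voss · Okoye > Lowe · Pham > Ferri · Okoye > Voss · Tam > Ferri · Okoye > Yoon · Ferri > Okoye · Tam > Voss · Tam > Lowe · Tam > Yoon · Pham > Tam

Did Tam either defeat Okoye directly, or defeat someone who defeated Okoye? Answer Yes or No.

Yes

Tam did not beat Okoye directly.
Tam beat Lowe, Yoon, Ferri, Voss. Of those, Ferri beat Okoye.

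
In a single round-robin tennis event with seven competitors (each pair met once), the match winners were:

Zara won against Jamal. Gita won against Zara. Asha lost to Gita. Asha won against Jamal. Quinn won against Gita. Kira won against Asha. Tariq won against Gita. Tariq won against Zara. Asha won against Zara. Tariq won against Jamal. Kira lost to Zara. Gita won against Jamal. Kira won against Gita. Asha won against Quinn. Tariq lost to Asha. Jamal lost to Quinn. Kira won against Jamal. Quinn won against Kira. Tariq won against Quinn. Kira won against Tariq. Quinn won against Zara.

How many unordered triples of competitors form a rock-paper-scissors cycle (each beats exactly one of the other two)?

7

Win totals: Zara 2, Kira 4, Quinn 4, Tariq 4, Asha 4, Gita 3, Jamal 0.
A competitor with w wins dominates both others in C(w,2) triples; summing gives 1 + 6 + 6 + 6 + 6 + 3 + 0 = 28 transitive triples.
Total triples C(7,3) = 35, so cyclic triples = 35 − 28 = 7.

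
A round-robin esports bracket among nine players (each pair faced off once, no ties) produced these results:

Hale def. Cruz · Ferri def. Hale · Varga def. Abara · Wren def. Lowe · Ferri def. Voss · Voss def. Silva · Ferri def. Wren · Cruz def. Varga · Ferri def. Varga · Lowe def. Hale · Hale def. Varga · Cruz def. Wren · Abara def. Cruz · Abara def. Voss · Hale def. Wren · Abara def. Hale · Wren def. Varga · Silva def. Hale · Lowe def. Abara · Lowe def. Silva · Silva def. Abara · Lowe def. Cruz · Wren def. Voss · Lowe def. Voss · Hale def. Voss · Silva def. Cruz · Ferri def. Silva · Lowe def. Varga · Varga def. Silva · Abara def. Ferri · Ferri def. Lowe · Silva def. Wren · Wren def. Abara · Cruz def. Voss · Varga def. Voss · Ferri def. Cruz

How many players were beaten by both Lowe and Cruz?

2

Lowe beat: Silva, Abara, Voss, Cruz, Varga, Hale.
Cruz beat: Wren, Voss, Varga.
Both beat: Voss, Varga — 2.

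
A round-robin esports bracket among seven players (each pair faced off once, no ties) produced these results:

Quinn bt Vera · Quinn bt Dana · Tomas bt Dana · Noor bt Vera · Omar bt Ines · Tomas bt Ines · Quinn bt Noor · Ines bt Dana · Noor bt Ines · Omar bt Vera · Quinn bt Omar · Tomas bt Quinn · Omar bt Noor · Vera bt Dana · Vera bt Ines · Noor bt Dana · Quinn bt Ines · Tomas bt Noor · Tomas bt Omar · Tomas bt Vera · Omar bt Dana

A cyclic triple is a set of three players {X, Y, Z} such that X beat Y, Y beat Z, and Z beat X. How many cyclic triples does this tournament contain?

Win totals: Dana 0, Vera 2, Tomas 6, Quinn 5, Omar 4, Ines 1, Noor 3.
A player with w wins dominates both others in C(w,2) triples; summing gives 0 + 1 + 15 + 10 + 6 + 0 + 3 = 35 transitive triples.
Total triples C(7,3) = 35, so cyclic triples = 35 − 35 = 0.

0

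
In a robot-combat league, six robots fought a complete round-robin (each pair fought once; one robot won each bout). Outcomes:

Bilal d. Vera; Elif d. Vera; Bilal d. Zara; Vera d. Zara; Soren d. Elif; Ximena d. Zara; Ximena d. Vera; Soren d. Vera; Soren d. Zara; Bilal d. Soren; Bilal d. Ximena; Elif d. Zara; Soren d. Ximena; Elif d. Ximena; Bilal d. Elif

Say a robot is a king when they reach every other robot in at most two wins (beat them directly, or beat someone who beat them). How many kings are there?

Soren cannot reach Bilal in two steps.
Ximena cannot reach Soren, Elif, Bilal in two steps.
Elif cannot reach Soren, Bilal in two steps.
Zara cannot reach Soren, Ximena, Elif, Bilal, Vera in two steps.
Bilal reaches everyone (king).
Vera cannot reach Soren, Ximena, Elif, Bilal in two steps.
Kings: Bilal — 1.

1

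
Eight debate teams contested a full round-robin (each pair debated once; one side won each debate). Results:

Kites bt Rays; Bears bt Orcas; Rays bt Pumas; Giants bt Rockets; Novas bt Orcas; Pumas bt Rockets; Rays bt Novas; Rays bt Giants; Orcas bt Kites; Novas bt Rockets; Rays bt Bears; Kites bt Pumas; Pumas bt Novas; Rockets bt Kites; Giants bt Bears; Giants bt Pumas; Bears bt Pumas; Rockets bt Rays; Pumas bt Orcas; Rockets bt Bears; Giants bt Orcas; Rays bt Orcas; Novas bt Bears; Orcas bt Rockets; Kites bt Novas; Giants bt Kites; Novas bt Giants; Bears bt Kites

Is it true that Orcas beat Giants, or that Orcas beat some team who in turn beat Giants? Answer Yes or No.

Orcas did not beat Giants directly.
Orcas beat Kites, Rockets, but each of them lost to Giants. No two-step path.

No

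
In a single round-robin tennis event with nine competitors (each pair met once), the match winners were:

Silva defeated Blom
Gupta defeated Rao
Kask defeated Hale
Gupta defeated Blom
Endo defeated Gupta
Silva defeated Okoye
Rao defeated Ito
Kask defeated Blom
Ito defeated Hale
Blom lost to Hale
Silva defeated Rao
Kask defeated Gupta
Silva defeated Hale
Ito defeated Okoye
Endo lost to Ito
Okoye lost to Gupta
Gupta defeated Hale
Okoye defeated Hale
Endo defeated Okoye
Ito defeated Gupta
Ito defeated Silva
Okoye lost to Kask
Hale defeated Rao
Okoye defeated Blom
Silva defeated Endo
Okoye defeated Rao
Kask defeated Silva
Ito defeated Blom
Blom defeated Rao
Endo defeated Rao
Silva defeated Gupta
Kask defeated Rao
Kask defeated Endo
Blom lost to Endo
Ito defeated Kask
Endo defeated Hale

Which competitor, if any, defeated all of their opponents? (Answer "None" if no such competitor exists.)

Highest win total is Kask with 7 (out of 8 possible).
Kask lost to Ito, so no competitor went undefeated.

None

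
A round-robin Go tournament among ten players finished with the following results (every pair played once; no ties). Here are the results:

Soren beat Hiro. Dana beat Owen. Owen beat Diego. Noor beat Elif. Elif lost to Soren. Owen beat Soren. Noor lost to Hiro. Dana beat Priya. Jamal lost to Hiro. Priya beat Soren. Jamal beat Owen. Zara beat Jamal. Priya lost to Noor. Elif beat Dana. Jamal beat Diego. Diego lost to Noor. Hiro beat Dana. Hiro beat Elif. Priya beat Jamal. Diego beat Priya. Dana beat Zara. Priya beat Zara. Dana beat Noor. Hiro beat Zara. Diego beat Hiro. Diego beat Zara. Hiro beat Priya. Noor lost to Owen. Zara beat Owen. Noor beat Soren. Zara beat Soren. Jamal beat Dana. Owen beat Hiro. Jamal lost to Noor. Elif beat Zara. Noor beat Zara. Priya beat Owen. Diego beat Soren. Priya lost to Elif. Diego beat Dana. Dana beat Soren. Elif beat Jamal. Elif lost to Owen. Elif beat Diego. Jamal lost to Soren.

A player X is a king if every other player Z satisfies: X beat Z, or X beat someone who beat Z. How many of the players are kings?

Owen reaches everyone (king).
Dana reaches everyone (king).
Priya reaches everyone (king).
Elif reaches everyone (king).
Hiro reaches everyone (king).
Jamal reaches everyone (king).
Diego reaches everyone (king).
Zara cannot reach Priya in two steps.
Soren reaches everyone (king).
Noor reaches everyone (king).
Kings: Owen, Dana, Priya, Elif, Hiro, Jamal, Diego, Soren, Noor — 9.

9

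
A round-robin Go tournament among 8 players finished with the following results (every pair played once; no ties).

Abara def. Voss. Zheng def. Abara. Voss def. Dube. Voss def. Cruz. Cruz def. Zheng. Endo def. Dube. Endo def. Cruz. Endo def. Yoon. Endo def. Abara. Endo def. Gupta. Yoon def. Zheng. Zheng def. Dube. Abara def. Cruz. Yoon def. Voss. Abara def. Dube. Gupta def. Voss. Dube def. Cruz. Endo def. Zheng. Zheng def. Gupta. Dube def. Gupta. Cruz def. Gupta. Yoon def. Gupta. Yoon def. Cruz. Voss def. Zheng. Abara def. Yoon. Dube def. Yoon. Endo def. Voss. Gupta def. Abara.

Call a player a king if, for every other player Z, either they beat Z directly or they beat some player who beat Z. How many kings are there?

Yoon cannot reach Endo in two steps.
Dube cannot reach Endo in two steps.
Voss cannot reach Endo in two steps.
Gupta cannot reach Endo in two steps.
Abara cannot reach Endo in two steps.
Zheng cannot reach Endo in two steps.
Endo reaches everyone (king).
Cruz cannot reach Yoon, Endo in two steps.
Kings: Endo — 1.

1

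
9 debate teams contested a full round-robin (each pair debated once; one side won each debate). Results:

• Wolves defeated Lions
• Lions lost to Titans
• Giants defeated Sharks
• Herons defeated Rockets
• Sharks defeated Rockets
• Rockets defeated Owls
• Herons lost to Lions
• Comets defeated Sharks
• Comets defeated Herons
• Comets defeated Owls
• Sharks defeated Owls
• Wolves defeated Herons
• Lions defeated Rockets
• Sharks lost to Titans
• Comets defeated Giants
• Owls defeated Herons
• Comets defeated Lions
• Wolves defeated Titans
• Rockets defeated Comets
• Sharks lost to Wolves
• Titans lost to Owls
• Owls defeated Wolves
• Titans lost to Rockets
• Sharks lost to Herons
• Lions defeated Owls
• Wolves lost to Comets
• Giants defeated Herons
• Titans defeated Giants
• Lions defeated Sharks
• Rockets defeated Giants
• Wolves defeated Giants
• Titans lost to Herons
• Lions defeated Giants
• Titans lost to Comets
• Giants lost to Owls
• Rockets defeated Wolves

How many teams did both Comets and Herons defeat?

Comets beat: Titans, Giants, Sharks, Herons, Lions, Wolves, Owls.
Herons beat: Titans, Sharks, Rockets.
Both beat: Titans, Sharks — 2.

2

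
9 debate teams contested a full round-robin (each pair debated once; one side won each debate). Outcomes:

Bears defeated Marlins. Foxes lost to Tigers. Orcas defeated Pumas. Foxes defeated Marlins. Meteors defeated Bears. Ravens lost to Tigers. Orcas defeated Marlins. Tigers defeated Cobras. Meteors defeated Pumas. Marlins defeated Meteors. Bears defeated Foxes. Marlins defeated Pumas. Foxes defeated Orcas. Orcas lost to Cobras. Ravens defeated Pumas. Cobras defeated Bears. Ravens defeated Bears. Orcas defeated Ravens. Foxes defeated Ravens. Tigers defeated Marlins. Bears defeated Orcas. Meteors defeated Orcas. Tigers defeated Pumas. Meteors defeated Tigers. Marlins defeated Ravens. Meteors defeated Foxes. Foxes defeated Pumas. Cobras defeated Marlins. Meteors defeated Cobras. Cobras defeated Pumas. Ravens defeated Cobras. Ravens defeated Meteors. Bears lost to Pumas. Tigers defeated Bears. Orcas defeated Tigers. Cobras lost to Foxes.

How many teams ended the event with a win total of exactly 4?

Win totals: Meteors 6, Marlins 3, Cobras 4, Bears 3, Pumas 1, Orcas 4, Foxes 5, Tigers 6, Ravens 4.
Exactly 4: Cobras, Orcas, Ravens — 3 teams.

3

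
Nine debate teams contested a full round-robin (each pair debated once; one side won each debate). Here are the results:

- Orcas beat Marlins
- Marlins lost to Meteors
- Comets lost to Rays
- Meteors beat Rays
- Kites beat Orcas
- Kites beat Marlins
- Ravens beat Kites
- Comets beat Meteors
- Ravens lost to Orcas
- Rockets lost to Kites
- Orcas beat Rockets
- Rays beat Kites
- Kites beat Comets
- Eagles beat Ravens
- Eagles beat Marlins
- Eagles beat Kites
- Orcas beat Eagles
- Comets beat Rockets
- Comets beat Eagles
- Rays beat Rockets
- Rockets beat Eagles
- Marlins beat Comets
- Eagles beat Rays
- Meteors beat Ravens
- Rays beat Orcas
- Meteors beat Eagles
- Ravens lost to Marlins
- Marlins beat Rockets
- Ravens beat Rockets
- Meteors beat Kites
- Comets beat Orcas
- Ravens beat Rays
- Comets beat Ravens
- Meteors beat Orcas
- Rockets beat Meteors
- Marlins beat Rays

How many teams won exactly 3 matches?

Win totals: Comets 5, Rockets 2, Meteors 6, Orcas 4, Rays 4, Eagles 4, Kites 4, Ravens 3, Marlins 4.
Exactly 3: Ravens — 1 team.

1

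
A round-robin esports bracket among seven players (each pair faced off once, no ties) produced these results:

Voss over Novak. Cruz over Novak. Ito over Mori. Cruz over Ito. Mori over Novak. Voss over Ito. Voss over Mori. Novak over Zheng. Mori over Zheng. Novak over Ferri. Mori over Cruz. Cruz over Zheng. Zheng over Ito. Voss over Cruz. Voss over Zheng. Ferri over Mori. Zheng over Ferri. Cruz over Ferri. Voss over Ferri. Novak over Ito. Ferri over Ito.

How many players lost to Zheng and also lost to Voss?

2

Zheng beat: Ito, Ferri.
Voss beat: Mori, Cruz, Ito, Zheng, Novak, Ferri.
Both beat: Ito, Ferri — 2.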